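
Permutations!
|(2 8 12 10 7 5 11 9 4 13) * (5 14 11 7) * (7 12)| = 24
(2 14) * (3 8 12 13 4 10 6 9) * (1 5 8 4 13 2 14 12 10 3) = (14)(1 5 8 10 6 9)(2 12)(3 4) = [0, 5, 12, 4, 3, 8, 9, 7, 10, 1, 6, 11, 2, 13, 14]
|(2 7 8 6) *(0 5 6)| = |(0 5 6 2 7 8)| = 6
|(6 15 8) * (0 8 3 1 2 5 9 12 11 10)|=|(0 8 6 15 3 1 2 5 9 12 11 10)|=12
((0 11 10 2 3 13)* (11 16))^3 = (0 10 13 11 3 16 2)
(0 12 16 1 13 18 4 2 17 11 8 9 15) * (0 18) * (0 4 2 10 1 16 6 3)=[12, 13, 17, 0, 10, 5, 3, 7, 9, 15, 1, 8, 6, 4, 14, 18, 16, 11, 2]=(0 12 6 3)(1 13 4 10)(2 17 11 8 9 15 18)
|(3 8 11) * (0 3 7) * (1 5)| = |(0 3 8 11 7)(1 5)| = 10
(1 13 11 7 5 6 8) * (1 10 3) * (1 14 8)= [0, 13, 2, 14, 4, 6, 1, 5, 10, 9, 3, 7, 12, 11, 8]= (1 13 11 7 5 6)(3 14 8 10)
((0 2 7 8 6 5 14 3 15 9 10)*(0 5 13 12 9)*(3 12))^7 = ((0 2 7 8 6 13 3 15)(5 14 12 9 10))^7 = (0 15 3 13 6 8 7 2)(5 12 10 14 9)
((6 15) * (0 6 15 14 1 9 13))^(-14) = ((15)(0 6 14 1 9 13))^(-14) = (15)(0 9 14)(1 6 13)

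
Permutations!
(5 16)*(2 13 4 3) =(2 13 4 3)(5 16) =[0, 1, 13, 2, 3, 16, 6, 7, 8, 9, 10, 11, 12, 4, 14, 15, 5]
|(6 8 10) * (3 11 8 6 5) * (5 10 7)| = |(3 11 8 7 5)| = 5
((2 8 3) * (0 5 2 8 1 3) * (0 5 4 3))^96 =(0 2 8 4 1 5 3)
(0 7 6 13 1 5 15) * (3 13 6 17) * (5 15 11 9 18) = [7, 15, 2, 13, 4, 11, 6, 17, 8, 18, 10, 9, 12, 1, 14, 0, 16, 3, 5] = (0 7 17 3 13 1 15)(5 11 9 18)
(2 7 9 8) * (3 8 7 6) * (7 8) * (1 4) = [0, 4, 6, 7, 1, 5, 3, 9, 2, 8] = (1 4)(2 6 3 7 9 8)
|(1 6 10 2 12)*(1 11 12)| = |(1 6 10 2)(11 12)| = 4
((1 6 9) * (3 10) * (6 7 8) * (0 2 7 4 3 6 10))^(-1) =((0 2 7 8 10 6 9 1 4 3))^(-1) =(0 3 4 1 9 6 10 8 7 2)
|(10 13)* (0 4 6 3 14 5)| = 6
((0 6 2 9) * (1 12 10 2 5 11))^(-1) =(0 9 2 10 12 1 11 5 6) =((0 6 5 11 1 12 10 2 9))^(-1)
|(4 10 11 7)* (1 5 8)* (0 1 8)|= |(0 1 5)(4 10 11 7)|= 12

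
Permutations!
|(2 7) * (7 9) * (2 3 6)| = 5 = |(2 9 7 3 6)|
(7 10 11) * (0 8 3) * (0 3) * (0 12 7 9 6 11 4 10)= (0 8 12 7)(4 10)(6 11 9)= [8, 1, 2, 3, 10, 5, 11, 0, 12, 6, 4, 9, 7]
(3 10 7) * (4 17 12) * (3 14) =(3 10 7 14)(4 17 12) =[0, 1, 2, 10, 17, 5, 6, 14, 8, 9, 7, 11, 4, 13, 3, 15, 16, 12]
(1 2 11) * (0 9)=[9, 2, 11, 3, 4, 5, 6, 7, 8, 0, 10, 1]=(0 9)(1 2 11)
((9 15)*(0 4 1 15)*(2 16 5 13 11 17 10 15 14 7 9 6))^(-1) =(0 9 7 14 1 4)(2 6 15 10 17 11 13 5 16)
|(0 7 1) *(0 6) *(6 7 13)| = |(0 13 6)(1 7)| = 6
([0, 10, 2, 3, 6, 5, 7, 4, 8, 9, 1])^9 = (1 10)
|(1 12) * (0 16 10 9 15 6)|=6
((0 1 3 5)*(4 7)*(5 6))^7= (0 3 5 1 6)(4 7)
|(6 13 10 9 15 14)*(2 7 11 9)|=9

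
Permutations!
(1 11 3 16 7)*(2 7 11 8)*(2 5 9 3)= [0, 8, 7, 16, 4, 9, 6, 1, 5, 3, 10, 2, 12, 13, 14, 15, 11]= (1 8 5 9 3 16 11 2 7)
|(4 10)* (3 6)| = 2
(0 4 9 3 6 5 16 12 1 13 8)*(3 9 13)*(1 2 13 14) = [4, 3, 13, 6, 14, 16, 5, 7, 0, 9, 10, 11, 2, 8, 1, 15, 12] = (0 4 14 1 3 6 5 16 12 2 13 8)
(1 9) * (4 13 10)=[0, 9, 2, 3, 13, 5, 6, 7, 8, 1, 4, 11, 12, 10]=(1 9)(4 13 10)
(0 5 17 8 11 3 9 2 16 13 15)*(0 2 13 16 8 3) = [5, 1, 8, 9, 4, 17, 6, 7, 11, 13, 10, 0, 12, 15, 14, 2, 16, 3] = (0 5 17 3 9 13 15 2 8 11)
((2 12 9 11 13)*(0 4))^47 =((0 4)(2 12 9 11 13))^47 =(0 4)(2 9 13 12 11)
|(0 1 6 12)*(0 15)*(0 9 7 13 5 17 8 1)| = |(1 6 12 15 9 7 13 5 17 8)| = 10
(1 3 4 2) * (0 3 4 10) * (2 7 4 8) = (0 3 10)(1 8 2)(4 7) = [3, 8, 1, 10, 7, 5, 6, 4, 2, 9, 0]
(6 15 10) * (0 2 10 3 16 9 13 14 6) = (0 2 10)(3 16 9 13 14 6 15) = [2, 1, 10, 16, 4, 5, 15, 7, 8, 13, 0, 11, 12, 14, 6, 3, 9]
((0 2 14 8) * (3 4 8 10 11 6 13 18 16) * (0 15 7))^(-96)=(0 14 11 13 16 4 15)(2 10 6 18 3 8 7)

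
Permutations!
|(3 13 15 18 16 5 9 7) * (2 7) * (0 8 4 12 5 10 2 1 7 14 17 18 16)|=17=|(0 8 4 12 5 9 1 7 3 13 15 16 10 2 14 17 18)|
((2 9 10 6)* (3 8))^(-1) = (2 6 10 9)(3 8)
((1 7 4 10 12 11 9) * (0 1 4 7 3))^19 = ((0 1 3)(4 10 12 11 9))^19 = (0 1 3)(4 9 11 12 10)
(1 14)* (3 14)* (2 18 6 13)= (1 3 14)(2 18 6 13)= [0, 3, 18, 14, 4, 5, 13, 7, 8, 9, 10, 11, 12, 2, 1, 15, 16, 17, 6]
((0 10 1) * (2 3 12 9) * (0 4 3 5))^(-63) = (12)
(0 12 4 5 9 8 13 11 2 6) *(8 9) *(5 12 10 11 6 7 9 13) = (0 10 11 2 7 9 13 6)(4 12)(5 8) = [10, 1, 7, 3, 12, 8, 0, 9, 5, 13, 11, 2, 4, 6]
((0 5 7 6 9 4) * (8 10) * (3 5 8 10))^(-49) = ((10)(0 8 3 5 7 6 9 4))^(-49) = (10)(0 4 9 6 7 5 3 8)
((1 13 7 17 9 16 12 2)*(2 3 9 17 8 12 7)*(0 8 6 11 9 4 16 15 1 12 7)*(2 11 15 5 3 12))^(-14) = ((17)(0 8 7 6 15 1 13 11 9 5 3 4 16))^(-14) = (17)(0 16 4 3 5 9 11 13 1 15 6 7 8)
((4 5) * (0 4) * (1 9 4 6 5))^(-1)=(0 5 6)(1 4 9)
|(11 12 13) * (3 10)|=6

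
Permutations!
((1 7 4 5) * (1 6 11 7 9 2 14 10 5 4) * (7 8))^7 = ((1 9 2 14 10 5 6 11 8 7))^7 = (1 11 10 9 8 5 2 7 6 14)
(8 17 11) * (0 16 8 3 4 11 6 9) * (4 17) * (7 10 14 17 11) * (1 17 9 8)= [16, 17, 2, 11, 7, 5, 8, 10, 4, 0, 14, 3, 12, 13, 9, 15, 1, 6]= (0 16 1 17 6 8 4 7 10 14 9)(3 11)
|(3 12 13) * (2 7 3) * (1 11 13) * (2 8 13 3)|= 4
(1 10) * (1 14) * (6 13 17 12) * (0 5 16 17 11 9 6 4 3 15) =(0 5 16 17 12 4 3 15)(1 10 14)(6 13 11 9) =[5, 10, 2, 15, 3, 16, 13, 7, 8, 6, 14, 9, 4, 11, 1, 0, 17, 12]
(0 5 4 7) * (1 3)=(0 5 4 7)(1 3)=[5, 3, 2, 1, 7, 4, 6, 0]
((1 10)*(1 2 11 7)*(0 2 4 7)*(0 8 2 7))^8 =(0 10 7 4 1)(2 8 11)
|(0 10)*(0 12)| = 3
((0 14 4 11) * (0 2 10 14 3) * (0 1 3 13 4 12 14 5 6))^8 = (14)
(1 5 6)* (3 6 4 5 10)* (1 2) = (1 10 3 6 2)(4 5) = [0, 10, 1, 6, 5, 4, 2, 7, 8, 9, 3]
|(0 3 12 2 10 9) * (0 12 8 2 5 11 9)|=20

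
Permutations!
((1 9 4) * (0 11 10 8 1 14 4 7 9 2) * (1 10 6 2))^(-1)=((0 11 6 2)(4 14)(7 9)(8 10))^(-1)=(0 2 6 11)(4 14)(7 9)(8 10)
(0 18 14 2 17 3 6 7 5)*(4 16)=(0 18 14 2 17 3 6 7 5)(4 16)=[18, 1, 17, 6, 16, 0, 7, 5, 8, 9, 10, 11, 12, 13, 2, 15, 4, 3, 14]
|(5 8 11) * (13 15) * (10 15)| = 3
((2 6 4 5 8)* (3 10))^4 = ((2 6 4 5 8)(3 10))^4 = (10)(2 8 5 4 6)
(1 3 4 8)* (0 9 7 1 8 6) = (0 9 7 1 3 4 6) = [9, 3, 2, 4, 6, 5, 0, 1, 8, 7]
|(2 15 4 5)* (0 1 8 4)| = 7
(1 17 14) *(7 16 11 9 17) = [0, 7, 2, 3, 4, 5, 6, 16, 8, 17, 10, 9, 12, 13, 1, 15, 11, 14] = (1 7 16 11 9 17 14)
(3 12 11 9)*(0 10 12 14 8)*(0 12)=(0 10)(3 14 8 12 11 9)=[10, 1, 2, 14, 4, 5, 6, 7, 12, 3, 0, 9, 11, 13, 8]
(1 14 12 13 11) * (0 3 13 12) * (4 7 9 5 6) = (0 3 13 11 1 14)(4 7 9 5 6) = [3, 14, 2, 13, 7, 6, 4, 9, 8, 5, 10, 1, 12, 11, 0]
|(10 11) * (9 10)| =|(9 10 11)| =3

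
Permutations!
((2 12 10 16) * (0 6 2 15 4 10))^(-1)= ((0 6 2 12)(4 10 16 15))^(-1)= (0 12 2 6)(4 15 16 10)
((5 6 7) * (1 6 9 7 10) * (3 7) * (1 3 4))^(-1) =(1 4 9 5 7 3 10 6)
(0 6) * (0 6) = (6) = [0, 1, 2, 3, 4, 5, 6]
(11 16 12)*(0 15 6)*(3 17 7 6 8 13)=(0 15 8 13 3 17 7 6)(11 16 12)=[15, 1, 2, 17, 4, 5, 0, 6, 13, 9, 10, 16, 11, 3, 14, 8, 12, 7]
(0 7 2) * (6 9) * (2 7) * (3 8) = (0 2)(3 8)(6 9) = [2, 1, 0, 8, 4, 5, 9, 7, 3, 6]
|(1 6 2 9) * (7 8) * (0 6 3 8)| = |(0 6 2 9 1 3 8 7)| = 8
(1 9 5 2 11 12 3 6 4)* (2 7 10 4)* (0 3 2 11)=(0 3 6 11 12 2)(1 9 5 7 10 4)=[3, 9, 0, 6, 1, 7, 11, 10, 8, 5, 4, 12, 2]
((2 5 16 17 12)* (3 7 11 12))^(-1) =((2 5 16 17 3 7 11 12))^(-1) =(2 12 11 7 3 17 16 5)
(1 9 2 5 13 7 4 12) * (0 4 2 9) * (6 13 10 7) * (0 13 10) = (0 4 12 1 13 6 10 7 2 5) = [4, 13, 5, 3, 12, 0, 10, 2, 8, 9, 7, 11, 1, 6]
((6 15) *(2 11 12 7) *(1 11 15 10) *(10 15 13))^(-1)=(1 10 13 2 7 12 11)(6 15)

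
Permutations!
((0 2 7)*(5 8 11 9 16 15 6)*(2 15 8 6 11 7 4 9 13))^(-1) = (0 7 8 16 9 4 2 13 11 15)(5 6)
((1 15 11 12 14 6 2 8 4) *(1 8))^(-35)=((1 15 11 12 14 6 2)(4 8))^(-35)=(15)(4 8)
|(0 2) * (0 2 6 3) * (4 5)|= 6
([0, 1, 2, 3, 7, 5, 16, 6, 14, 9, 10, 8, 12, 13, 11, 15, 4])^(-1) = [0, 1, 2, 3, 16, 5, 7, 4, 11, 9, 10, 14, 12, 13, 8, 15, 6]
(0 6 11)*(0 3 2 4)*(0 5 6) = (2 4 5 6 11 3) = [0, 1, 4, 2, 5, 6, 11, 7, 8, 9, 10, 3]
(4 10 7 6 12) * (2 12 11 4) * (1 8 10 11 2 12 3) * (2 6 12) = (1 8 10 7 12 2 3)(4 11) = [0, 8, 3, 1, 11, 5, 6, 12, 10, 9, 7, 4, 2]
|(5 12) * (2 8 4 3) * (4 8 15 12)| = |(2 15 12 5 4 3)| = 6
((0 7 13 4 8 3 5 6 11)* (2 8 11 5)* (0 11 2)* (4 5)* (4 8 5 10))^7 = ((0 7 13 10 4 2 5 6 8 3))^7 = (0 6 4 7 8 2 13 3 5 10)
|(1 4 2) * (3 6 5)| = 3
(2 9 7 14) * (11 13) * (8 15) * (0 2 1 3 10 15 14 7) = (0 2 9)(1 3 10 15 8 14)(11 13) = [2, 3, 9, 10, 4, 5, 6, 7, 14, 0, 15, 13, 12, 11, 1, 8]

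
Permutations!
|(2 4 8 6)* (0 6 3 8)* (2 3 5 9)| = 8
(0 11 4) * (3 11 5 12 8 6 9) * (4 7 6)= (0 5 12 8 4)(3 11 7 6 9)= [5, 1, 2, 11, 0, 12, 9, 6, 4, 3, 10, 7, 8]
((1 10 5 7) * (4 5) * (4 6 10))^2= ((1 4 5 7)(6 10))^2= (10)(1 5)(4 7)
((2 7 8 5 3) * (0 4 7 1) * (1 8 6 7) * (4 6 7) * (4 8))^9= ((0 6 8 5 3 2 4 1))^9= (0 6 8 5 3 2 4 1)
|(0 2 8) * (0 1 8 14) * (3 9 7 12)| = |(0 2 14)(1 8)(3 9 7 12)| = 12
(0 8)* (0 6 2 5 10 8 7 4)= (0 7 4)(2 5 10 8 6)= [7, 1, 5, 3, 0, 10, 2, 4, 6, 9, 8]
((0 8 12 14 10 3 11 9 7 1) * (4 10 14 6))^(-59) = (14)(0 11 6 1 3 12 7 10 8 9 4)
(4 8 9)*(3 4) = (3 4 8 9) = [0, 1, 2, 4, 8, 5, 6, 7, 9, 3]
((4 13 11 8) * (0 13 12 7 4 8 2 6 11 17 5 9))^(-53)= ((0 13 17 5 9)(2 6 11)(4 12 7))^(-53)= (0 17 9 13 5)(2 6 11)(4 12 7)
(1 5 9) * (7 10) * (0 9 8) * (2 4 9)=(0 2 4 9 1 5 8)(7 10)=[2, 5, 4, 3, 9, 8, 6, 10, 0, 1, 7]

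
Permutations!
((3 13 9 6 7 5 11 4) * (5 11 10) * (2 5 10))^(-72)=((2 5)(3 13 9 6 7 11 4))^(-72)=(3 11 6 13 4 7 9)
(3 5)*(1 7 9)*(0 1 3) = (0 1 7 9 3 5) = [1, 7, 2, 5, 4, 0, 6, 9, 8, 3]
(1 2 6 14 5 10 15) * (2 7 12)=(1 7 12 2 6 14 5 10 15)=[0, 7, 6, 3, 4, 10, 14, 12, 8, 9, 15, 11, 2, 13, 5, 1]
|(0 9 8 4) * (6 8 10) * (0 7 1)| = 8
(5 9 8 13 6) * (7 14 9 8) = (5 8 13 6)(7 14 9) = [0, 1, 2, 3, 4, 8, 5, 14, 13, 7, 10, 11, 12, 6, 9]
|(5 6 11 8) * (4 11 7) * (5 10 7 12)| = 15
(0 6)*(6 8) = (0 8 6) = [8, 1, 2, 3, 4, 5, 0, 7, 6]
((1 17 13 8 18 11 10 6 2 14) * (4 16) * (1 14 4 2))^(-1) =((1 17 13 8 18 11 10 6)(2 4 16))^(-1) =(1 6 10 11 18 8 13 17)(2 16 4)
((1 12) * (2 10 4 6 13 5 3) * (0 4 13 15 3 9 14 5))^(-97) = ((0 4 6 15 3 2 10 13)(1 12)(5 9 14))^(-97) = (0 13 10 2 3 15 6 4)(1 12)(5 14 9)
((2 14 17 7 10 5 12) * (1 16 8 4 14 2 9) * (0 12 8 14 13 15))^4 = ((0 12 9 1 16 14 17 7 10 5 8 4 13 15))^4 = (0 16 10 13 9 17 8)(1 7 4 12 14 5 15)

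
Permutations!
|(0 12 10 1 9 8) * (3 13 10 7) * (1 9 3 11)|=10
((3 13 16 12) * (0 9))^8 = (16)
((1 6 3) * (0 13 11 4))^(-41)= ((0 13 11 4)(1 6 3))^(-41)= (0 4 11 13)(1 6 3)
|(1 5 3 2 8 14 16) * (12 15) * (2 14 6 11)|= |(1 5 3 14 16)(2 8 6 11)(12 15)|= 20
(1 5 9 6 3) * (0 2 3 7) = (0 2 3 1 5 9 6 7) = [2, 5, 3, 1, 4, 9, 7, 0, 8, 6]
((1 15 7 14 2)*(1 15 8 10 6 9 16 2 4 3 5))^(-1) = (1 5 3 4 14 7 15 2 16 9 6 10 8)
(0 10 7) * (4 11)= [10, 1, 2, 3, 11, 5, 6, 0, 8, 9, 7, 4]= (0 10 7)(4 11)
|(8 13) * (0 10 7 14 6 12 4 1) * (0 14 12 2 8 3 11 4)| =|(0 10 7 12)(1 14 6 2 8 13 3 11 4)| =36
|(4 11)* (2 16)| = 2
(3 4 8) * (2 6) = (2 6)(3 4 8) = [0, 1, 6, 4, 8, 5, 2, 7, 3]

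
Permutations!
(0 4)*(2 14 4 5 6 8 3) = [5, 1, 14, 2, 0, 6, 8, 7, 3, 9, 10, 11, 12, 13, 4] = (0 5 6 8 3 2 14 4)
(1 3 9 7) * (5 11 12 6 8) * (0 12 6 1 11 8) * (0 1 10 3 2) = [12, 2, 0, 9, 4, 8, 1, 11, 5, 7, 3, 6, 10] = (0 12 10 3 9 7 11 6 1 2)(5 8)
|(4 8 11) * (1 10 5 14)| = |(1 10 5 14)(4 8 11)| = 12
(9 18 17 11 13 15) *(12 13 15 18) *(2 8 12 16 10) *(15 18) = [0, 1, 8, 3, 4, 5, 6, 7, 12, 16, 2, 18, 13, 15, 14, 9, 10, 11, 17] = (2 8 12 13 15 9 16 10)(11 18 17)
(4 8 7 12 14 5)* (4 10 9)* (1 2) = (1 2)(4 8 7 12 14 5 10 9) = [0, 2, 1, 3, 8, 10, 6, 12, 7, 4, 9, 11, 14, 13, 5]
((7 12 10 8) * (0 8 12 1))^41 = ((0 8 7 1)(10 12))^41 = (0 8 7 1)(10 12)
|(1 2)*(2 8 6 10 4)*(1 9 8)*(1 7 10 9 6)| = |(1 7 10 4 2 6 9 8)| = 8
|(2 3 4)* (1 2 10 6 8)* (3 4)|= 6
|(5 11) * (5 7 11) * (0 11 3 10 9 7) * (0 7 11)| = 5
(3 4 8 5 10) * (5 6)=(3 4 8 6 5 10)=[0, 1, 2, 4, 8, 10, 5, 7, 6, 9, 3]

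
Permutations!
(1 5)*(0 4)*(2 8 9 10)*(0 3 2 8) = (0 4 3 2)(1 5)(8 9 10) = [4, 5, 0, 2, 3, 1, 6, 7, 9, 10, 8]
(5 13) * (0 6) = (0 6)(5 13) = [6, 1, 2, 3, 4, 13, 0, 7, 8, 9, 10, 11, 12, 5]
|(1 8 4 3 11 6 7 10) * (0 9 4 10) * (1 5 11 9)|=24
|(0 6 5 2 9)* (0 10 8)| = 7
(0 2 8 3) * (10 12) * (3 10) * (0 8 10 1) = (0 2 10 12 3 8 1) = [2, 0, 10, 8, 4, 5, 6, 7, 1, 9, 12, 11, 3]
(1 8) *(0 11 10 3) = (0 11 10 3)(1 8) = [11, 8, 2, 0, 4, 5, 6, 7, 1, 9, 3, 10]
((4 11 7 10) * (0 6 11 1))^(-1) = (0 1 4 10 7 11 6)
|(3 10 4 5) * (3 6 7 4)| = |(3 10)(4 5 6 7)| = 4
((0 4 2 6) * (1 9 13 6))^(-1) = (0 6 13 9 1 2 4)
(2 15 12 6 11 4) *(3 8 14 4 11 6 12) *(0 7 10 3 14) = (0 7 10 3 8)(2 15 14 4) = [7, 1, 15, 8, 2, 5, 6, 10, 0, 9, 3, 11, 12, 13, 4, 14]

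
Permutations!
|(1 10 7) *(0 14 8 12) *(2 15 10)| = |(0 14 8 12)(1 2 15 10 7)| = 20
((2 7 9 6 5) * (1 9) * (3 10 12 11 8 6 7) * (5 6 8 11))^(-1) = (1 7 9)(2 5 12 10 3)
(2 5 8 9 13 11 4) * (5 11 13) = (13)(2 11 4)(5 8 9) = [0, 1, 11, 3, 2, 8, 6, 7, 9, 5, 10, 4, 12, 13]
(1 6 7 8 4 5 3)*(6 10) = [0, 10, 2, 1, 5, 3, 7, 8, 4, 9, 6] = (1 10 6 7 8 4 5 3)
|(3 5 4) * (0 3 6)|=5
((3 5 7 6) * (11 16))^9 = ((3 5 7 6)(11 16))^9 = (3 5 7 6)(11 16)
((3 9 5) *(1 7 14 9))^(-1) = (1 3 5 9 14 7)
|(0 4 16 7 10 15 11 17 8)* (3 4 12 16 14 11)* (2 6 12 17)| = |(0 17 8)(2 6 12 16 7 10 15 3 4 14 11)| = 33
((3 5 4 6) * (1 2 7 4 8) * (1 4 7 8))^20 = ((1 2 8 4 6 3 5))^20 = (1 5 3 6 4 8 2)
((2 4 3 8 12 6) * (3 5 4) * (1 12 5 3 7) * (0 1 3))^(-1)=(0 4 5 8 3 7 2 6 12 1)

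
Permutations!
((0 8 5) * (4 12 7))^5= ((0 8 5)(4 12 7))^5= (0 5 8)(4 7 12)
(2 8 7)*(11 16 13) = (2 8 7)(11 16 13) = [0, 1, 8, 3, 4, 5, 6, 2, 7, 9, 10, 16, 12, 11, 14, 15, 13]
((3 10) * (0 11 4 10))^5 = ((0 11 4 10 3))^5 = (11)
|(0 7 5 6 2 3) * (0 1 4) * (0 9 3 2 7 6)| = 4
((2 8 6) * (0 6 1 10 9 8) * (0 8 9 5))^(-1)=(0 5 10 1 8 2 6)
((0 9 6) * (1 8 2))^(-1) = (0 6 9)(1 2 8)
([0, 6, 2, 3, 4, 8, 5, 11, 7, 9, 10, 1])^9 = (1 8)(5 11)(6 7)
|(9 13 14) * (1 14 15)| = |(1 14 9 13 15)| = 5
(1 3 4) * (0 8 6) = (0 8 6)(1 3 4) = [8, 3, 2, 4, 1, 5, 0, 7, 6]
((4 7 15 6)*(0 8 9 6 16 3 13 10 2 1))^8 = (0 3 6 2 15 8 13 4 1 16 9 10 7)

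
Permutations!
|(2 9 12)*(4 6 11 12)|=6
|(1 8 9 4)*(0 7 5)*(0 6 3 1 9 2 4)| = |(0 7 5 6 3 1 8 2 4 9)| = 10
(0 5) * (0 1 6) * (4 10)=[5, 6, 2, 3, 10, 1, 0, 7, 8, 9, 4]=(0 5 1 6)(4 10)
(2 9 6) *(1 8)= (1 8)(2 9 6)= [0, 8, 9, 3, 4, 5, 2, 7, 1, 6]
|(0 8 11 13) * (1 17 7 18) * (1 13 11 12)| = |(0 8 12 1 17 7 18 13)| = 8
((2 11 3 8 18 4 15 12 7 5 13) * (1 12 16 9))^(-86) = (1 16 4 8 11 13 7)(2 5 12 9 15 18 3)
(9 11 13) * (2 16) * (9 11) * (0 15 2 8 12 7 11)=(0 15 2 16 8 12 7 11 13)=[15, 1, 16, 3, 4, 5, 6, 11, 12, 9, 10, 13, 7, 0, 14, 2, 8]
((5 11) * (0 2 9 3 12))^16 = (0 2 9 3 12)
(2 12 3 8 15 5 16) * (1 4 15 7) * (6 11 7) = (1 4 15 5 16 2 12 3 8 6 11 7) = [0, 4, 12, 8, 15, 16, 11, 1, 6, 9, 10, 7, 3, 13, 14, 5, 2]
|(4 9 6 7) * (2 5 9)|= |(2 5 9 6 7 4)|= 6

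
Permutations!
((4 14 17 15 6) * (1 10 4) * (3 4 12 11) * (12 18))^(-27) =((1 10 18 12 11 3 4 14 17 15 6))^(-27) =(1 4 10 14 18 17 12 15 11 6 3)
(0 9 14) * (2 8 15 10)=(0 9 14)(2 8 15 10)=[9, 1, 8, 3, 4, 5, 6, 7, 15, 14, 2, 11, 12, 13, 0, 10]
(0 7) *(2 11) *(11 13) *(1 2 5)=(0 7)(1 2 13 11 5)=[7, 2, 13, 3, 4, 1, 6, 0, 8, 9, 10, 5, 12, 11]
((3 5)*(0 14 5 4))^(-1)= (0 4 3 5 14)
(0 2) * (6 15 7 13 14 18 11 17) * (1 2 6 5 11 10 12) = (0 6 15 7 13 14 18 10 12 1 2)(5 11 17) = [6, 2, 0, 3, 4, 11, 15, 13, 8, 9, 12, 17, 1, 14, 18, 7, 16, 5, 10]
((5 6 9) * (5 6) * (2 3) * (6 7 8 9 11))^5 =(2 3)(6 11)(7 9 8)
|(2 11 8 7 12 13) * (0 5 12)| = 8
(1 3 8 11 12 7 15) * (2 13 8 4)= [0, 3, 13, 4, 2, 5, 6, 15, 11, 9, 10, 12, 7, 8, 14, 1]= (1 3 4 2 13 8 11 12 7 15)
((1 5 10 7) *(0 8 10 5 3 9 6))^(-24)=((0 8 10 7 1 3 9 6))^(-24)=(10)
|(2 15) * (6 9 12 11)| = 4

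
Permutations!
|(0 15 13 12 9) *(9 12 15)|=2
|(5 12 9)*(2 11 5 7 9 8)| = 10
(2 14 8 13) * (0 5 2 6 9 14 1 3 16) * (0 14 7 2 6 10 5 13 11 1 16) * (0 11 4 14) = (0 13 10 5 6 9 7 2 16)(1 3 11)(4 14 8) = [13, 3, 16, 11, 14, 6, 9, 2, 4, 7, 5, 1, 12, 10, 8, 15, 0]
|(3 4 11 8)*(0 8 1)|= |(0 8 3 4 11 1)|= 6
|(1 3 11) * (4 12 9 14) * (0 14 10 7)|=21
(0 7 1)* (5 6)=(0 7 1)(5 6)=[7, 0, 2, 3, 4, 6, 5, 1]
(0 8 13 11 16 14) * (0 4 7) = (0 8 13 11 16 14 4 7) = [8, 1, 2, 3, 7, 5, 6, 0, 13, 9, 10, 16, 12, 11, 4, 15, 14]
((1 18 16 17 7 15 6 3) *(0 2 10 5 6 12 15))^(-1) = (0 7 17 16 18 1 3 6 5 10 2)(12 15)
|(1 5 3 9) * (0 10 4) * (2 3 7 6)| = |(0 10 4)(1 5 7 6 2 3 9)| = 21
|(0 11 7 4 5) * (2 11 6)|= |(0 6 2 11 7 4 5)|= 7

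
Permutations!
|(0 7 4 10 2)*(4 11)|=6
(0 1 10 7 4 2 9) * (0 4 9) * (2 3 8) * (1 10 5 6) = [10, 5, 0, 8, 3, 6, 1, 9, 2, 4, 7] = (0 10 7 9 4 3 8 2)(1 5 6)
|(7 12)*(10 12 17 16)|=5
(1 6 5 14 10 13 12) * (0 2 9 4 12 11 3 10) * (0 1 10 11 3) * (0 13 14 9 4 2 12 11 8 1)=[12, 6, 4, 8, 11, 9, 5, 7, 1, 2, 14, 13, 10, 3, 0]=(0 12 10 14)(1 6 5 9 2 4 11 13 3 8)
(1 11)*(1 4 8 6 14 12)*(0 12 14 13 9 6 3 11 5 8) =(14)(0 12 1 5 8 3 11 4)(6 13 9) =[12, 5, 2, 11, 0, 8, 13, 7, 3, 6, 10, 4, 1, 9, 14]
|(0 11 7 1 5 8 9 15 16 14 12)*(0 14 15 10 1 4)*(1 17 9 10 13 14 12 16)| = 20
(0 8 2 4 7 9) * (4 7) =(0 8 2 7 9) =[8, 1, 7, 3, 4, 5, 6, 9, 2, 0]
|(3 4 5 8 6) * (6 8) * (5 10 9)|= 6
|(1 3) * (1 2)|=|(1 3 2)|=3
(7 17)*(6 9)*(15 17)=(6 9)(7 15 17)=[0, 1, 2, 3, 4, 5, 9, 15, 8, 6, 10, 11, 12, 13, 14, 17, 16, 7]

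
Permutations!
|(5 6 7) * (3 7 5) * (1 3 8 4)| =10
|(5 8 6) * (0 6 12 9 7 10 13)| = 9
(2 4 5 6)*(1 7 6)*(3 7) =(1 3 7 6 2 4 5) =[0, 3, 4, 7, 5, 1, 2, 6]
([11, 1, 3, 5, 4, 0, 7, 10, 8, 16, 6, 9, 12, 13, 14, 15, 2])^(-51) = [3, 1, 9, 16, 4, 2, 6, 7, 8, 0, 10, 5, 12, 13, 14, 15, 11]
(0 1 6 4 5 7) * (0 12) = (0 1 6 4 5 7 12) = [1, 6, 2, 3, 5, 7, 4, 12, 8, 9, 10, 11, 0]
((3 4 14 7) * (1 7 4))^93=((1 7 3)(4 14))^93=(4 14)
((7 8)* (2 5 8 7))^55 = ((2 5 8))^55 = (2 5 8)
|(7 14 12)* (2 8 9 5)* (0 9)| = |(0 9 5 2 8)(7 14 12)| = 15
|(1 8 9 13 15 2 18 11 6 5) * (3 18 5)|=28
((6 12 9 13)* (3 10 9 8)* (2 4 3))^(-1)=(2 8 12 6 13 9 10 3 4)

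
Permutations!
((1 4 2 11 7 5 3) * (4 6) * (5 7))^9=(1 4 11 3 6 2 5)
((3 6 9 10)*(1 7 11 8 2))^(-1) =(1 2 8 11 7)(3 10 9 6)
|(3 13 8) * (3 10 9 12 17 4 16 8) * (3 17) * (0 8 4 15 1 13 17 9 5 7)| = |(0 8 10 5 7)(1 13 9 12 3 17 15)(4 16)| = 70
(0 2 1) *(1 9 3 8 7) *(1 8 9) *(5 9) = [2, 0, 1, 5, 4, 9, 6, 8, 7, 3] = (0 2 1)(3 5 9)(7 8)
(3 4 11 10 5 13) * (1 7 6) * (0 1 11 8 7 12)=[1, 12, 2, 4, 8, 13, 11, 6, 7, 9, 5, 10, 0, 3]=(0 1 12)(3 4 8 7 6 11 10 5 13)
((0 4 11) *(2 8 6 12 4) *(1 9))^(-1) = (0 11 4 12 6 8 2)(1 9) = ((0 2 8 6 12 4 11)(1 9))^(-1)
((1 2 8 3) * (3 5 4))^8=(1 8 4)(2 5 3)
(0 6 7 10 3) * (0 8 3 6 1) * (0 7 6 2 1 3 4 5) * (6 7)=(0 3 8 4 5)(1 6 7 10 2)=[3, 6, 1, 8, 5, 0, 7, 10, 4, 9, 2]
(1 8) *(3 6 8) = (1 3 6 8) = [0, 3, 2, 6, 4, 5, 8, 7, 1]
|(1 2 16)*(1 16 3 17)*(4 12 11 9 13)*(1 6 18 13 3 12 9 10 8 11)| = |(1 2 12)(3 17 6 18 13 4 9)(8 11 10)| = 21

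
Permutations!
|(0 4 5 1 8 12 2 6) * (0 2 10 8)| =|(0 4 5 1)(2 6)(8 12 10)| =12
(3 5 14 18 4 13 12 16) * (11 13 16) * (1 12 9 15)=[0, 12, 2, 5, 16, 14, 6, 7, 8, 15, 10, 13, 11, 9, 18, 1, 3, 17, 4]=(1 12 11 13 9 15)(3 5 14 18 4 16)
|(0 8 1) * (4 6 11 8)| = 6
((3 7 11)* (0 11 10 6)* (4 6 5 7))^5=(11)(5 10 7)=((0 11 3 4 6)(5 7 10))^5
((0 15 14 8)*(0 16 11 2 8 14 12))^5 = ((0 15 12)(2 8 16 11))^5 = (0 12 15)(2 8 16 11)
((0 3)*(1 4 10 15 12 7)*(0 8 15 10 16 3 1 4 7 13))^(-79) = (0 1 7 4 16 3 8 15 12 13)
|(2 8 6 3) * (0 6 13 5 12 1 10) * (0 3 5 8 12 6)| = |(1 10 3 2 12)(5 6)(8 13)| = 10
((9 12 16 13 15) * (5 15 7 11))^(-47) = ((5 15 9 12 16 13 7 11))^(-47) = (5 15 9 12 16 13 7 11)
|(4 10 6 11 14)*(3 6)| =6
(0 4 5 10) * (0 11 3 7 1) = (0 4 5 10 11 3 7 1) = [4, 0, 2, 7, 5, 10, 6, 1, 8, 9, 11, 3]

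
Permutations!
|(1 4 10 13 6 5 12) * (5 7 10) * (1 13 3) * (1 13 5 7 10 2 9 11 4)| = 20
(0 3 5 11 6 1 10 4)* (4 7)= (0 3 5 11 6 1 10 7 4)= [3, 10, 2, 5, 0, 11, 1, 4, 8, 9, 7, 6]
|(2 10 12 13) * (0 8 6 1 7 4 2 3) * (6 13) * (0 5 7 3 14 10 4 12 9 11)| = |(0 8 13 14 10 9 11)(1 3 5 7 12 6)(2 4)| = 42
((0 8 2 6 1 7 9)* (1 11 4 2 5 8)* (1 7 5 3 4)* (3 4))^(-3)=((0 7 9)(1 5 8 4 2 6 11))^(-3)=(1 2 5 6 8 11 4)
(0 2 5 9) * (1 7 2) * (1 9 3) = (0 9)(1 7 2 5 3) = [9, 7, 5, 1, 4, 3, 6, 2, 8, 0]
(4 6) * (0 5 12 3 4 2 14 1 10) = (0 5 12 3 4 6 2 14 1 10) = [5, 10, 14, 4, 6, 12, 2, 7, 8, 9, 0, 11, 3, 13, 1]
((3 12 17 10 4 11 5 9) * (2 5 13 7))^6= (2 10 5 4 9 11 3 13 12 7 17)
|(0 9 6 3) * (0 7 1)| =6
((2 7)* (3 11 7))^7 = ((2 3 11 7))^7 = (2 7 11 3)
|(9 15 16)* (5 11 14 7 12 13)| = 6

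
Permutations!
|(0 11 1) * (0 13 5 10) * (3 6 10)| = |(0 11 1 13 5 3 6 10)| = 8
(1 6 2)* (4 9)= (1 6 2)(4 9)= [0, 6, 1, 3, 9, 5, 2, 7, 8, 4]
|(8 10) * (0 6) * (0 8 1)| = 5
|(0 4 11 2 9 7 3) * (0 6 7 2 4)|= 6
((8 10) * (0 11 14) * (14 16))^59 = ((0 11 16 14)(8 10))^59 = (0 14 16 11)(8 10)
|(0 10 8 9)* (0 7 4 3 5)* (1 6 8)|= 10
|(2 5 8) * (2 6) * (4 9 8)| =6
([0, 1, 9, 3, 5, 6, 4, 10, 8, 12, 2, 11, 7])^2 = (2 12 10 9 7)(4 6 5)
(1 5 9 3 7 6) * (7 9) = (1 5 7 6)(3 9) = [0, 5, 2, 9, 4, 7, 1, 6, 8, 3]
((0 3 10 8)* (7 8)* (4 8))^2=(0 10 4)(3 7 8)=((0 3 10 7 4 8))^2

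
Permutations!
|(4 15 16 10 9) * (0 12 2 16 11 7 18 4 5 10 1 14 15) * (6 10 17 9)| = |(0 12 2 16 1 14 15 11 7 18 4)(5 17 9)(6 10)| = 66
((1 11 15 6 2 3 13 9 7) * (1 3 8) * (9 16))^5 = (16)(1 8 2 6 15 11)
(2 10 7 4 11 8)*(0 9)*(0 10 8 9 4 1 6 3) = [4, 6, 8, 0, 11, 5, 3, 1, 2, 10, 7, 9] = (0 4 11 9 10 7 1 6 3)(2 8)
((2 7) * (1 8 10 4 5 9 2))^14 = ((1 8 10 4 5 9 2 7))^14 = (1 2 5 10)(4 8 7 9)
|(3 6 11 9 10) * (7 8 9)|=|(3 6 11 7 8 9 10)|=7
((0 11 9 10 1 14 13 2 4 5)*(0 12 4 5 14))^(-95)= (2 5 12 4 14 13)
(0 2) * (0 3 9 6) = (0 2 3 9 6) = [2, 1, 3, 9, 4, 5, 0, 7, 8, 6]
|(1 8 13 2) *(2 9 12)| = |(1 8 13 9 12 2)| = 6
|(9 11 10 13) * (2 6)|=4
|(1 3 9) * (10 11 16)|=|(1 3 9)(10 11 16)|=3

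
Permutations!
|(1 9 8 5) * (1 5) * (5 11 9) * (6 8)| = |(1 5 11 9 6 8)| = 6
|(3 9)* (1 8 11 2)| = 4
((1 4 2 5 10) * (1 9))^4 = ((1 4 2 5 10 9))^4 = (1 10 2)(4 9 5)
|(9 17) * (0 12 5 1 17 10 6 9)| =15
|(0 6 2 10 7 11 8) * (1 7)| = 8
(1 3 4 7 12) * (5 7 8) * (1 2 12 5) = (1 3 4 8)(2 12)(5 7) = [0, 3, 12, 4, 8, 7, 6, 5, 1, 9, 10, 11, 2]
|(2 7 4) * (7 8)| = |(2 8 7 4)| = 4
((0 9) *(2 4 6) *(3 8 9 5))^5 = (9)(2 6 4)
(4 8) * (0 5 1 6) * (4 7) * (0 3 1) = [5, 6, 2, 1, 8, 0, 3, 4, 7] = (0 5)(1 6 3)(4 8 7)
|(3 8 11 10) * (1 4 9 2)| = 4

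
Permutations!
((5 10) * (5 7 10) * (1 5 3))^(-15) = ((1 5 3)(7 10))^(-15) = (7 10)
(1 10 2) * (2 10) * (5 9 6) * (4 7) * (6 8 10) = (1 2)(4 7)(5 9 8 10 6) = [0, 2, 1, 3, 7, 9, 5, 4, 10, 8, 6]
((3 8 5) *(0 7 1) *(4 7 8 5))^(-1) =(0 1 7 4 8)(3 5)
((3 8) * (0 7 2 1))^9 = ((0 7 2 1)(3 8))^9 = (0 7 2 1)(3 8)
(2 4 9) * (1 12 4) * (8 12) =(1 8 12 4 9 2) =[0, 8, 1, 3, 9, 5, 6, 7, 12, 2, 10, 11, 4]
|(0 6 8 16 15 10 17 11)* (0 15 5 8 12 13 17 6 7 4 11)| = 30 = |(0 7 4 11 15 10 6 12 13 17)(5 8 16)|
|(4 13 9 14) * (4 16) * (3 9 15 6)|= |(3 9 14 16 4 13 15 6)|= 8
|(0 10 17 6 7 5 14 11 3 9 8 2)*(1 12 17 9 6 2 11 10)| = |(0 1 12 17 2)(3 6 7 5 14 10 9 8 11)| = 45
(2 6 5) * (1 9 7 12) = (1 9 7 12)(2 6 5) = [0, 9, 6, 3, 4, 2, 5, 12, 8, 7, 10, 11, 1]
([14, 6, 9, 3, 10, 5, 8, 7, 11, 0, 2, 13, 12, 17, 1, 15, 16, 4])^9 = (0 10 13 6)(1 9 4 11)(2 17 8 14)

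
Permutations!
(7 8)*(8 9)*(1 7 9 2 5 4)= (1 7 2 5 4)(8 9)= [0, 7, 5, 3, 1, 4, 6, 2, 9, 8]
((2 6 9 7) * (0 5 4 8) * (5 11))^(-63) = (0 5 8 11 4)(2 6 9 7) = ((0 11 5 4 8)(2 6 9 7))^(-63)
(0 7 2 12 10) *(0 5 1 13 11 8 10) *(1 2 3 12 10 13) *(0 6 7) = (2 10 5)(3 12 6 7)(8 13 11) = [0, 1, 10, 12, 4, 2, 7, 3, 13, 9, 5, 8, 6, 11]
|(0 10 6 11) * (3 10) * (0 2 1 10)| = 10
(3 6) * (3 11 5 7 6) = (5 7 6 11) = [0, 1, 2, 3, 4, 7, 11, 6, 8, 9, 10, 5]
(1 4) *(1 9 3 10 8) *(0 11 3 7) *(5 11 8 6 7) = (0 8 1 4 9 5 11 3 10 6 7) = [8, 4, 2, 10, 9, 11, 7, 0, 1, 5, 6, 3]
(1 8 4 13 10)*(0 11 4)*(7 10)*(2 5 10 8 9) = (0 11 4 13 7 8)(1 9 2 5 10) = [11, 9, 5, 3, 13, 10, 6, 8, 0, 2, 1, 4, 12, 7]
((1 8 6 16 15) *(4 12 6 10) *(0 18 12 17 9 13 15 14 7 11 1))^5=((0 18 12 6 16 14 7 11 1 8 10 4 17 9 13 15))^5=(0 14 10 15 16 8 13 6 1 9 12 11 17 18 7 4)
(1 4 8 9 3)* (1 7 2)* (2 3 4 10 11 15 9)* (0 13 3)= [13, 10, 1, 7, 8, 5, 6, 0, 2, 4, 11, 15, 12, 3, 14, 9]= (0 13 3 7)(1 10 11 15 9 4 8 2)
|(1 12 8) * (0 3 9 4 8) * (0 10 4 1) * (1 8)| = |(0 3 9 8)(1 12 10 4)| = 4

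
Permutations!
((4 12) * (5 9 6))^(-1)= (4 12)(5 6 9)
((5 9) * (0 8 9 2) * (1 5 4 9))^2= ((0 8 1 5 2)(4 9))^2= (9)(0 1 2 8 5)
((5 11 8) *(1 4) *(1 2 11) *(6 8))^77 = ((1 4 2 11 6 8 5))^77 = (11)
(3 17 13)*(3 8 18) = (3 17 13 8 18) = [0, 1, 2, 17, 4, 5, 6, 7, 18, 9, 10, 11, 12, 8, 14, 15, 16, 13, 3]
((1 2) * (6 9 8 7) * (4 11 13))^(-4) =(4 13 11)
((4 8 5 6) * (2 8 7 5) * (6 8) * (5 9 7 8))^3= (2 8 4 6)(7 9)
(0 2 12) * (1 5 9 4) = (0 2 12)(1 5 9 4) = [2, 5, 12, 3, 1, 9, 6, 7, 8, 4, 10, 11, 0]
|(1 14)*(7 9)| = 2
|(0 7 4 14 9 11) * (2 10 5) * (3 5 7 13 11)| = 24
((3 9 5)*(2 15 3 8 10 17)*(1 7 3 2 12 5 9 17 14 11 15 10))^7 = ((1 7 3 17 12 5 8)(2 10 14 11 15))^7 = (17)(2 14 15 10 11)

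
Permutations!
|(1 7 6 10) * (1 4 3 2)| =|(1 7 6 10 4 3 2)| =7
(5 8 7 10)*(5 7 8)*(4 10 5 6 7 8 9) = (4 10 8 9)(5 6 7) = [0, 1, 2, 3, 10, 6, 7, 5, 9, 4, 8]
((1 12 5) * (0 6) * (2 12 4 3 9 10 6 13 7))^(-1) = ((0 13 7 2 12 5 1 4 3 9 10 6))^(-1) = (0 6 10 9 3 4 1 5 12 2 7 13)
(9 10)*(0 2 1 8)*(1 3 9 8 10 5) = (0 2 3 9 5 1 10 8) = [2, 10, 3, 9, 4, 1, 6, 7, 0, 5, 8]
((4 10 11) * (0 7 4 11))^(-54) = ((11)(0 7 4 10))^(-54) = (11)(0 4)(7 10)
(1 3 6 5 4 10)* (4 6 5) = [0, 3, 2, 5, 10, 6, 4, 7, 8, 9, 1] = (1 3 5 6 4 10)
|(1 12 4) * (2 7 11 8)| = |(1 12 4)(2 7 11 8)| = 12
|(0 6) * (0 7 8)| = 4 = |(0 6 7 8)|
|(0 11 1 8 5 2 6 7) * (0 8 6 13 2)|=14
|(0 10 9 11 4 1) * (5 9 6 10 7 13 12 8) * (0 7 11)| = |(0 11 4 1 7 13 12 8 5 9)(6 10)| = 10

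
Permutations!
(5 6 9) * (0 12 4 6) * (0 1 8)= [12, 8, 2, 3, 6, 1, 9, 7, 0, 5, 10, 11, 4]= (0 12 4 6 9 5 1 8)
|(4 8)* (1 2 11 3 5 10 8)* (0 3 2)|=14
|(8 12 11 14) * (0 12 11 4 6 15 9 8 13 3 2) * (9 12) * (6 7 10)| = 24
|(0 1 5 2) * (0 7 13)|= 6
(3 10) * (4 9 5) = (3 10)(4 9 5) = [0, 1, 2, 10, 9, 4, 6, 7, 8, 5, 3]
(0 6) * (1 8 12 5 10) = [6, 8, 2, 3, 4, 10, 0, 7, 12, 9, 1, 11, 5] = (0 6)(1 8 12 5 10)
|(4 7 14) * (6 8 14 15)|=6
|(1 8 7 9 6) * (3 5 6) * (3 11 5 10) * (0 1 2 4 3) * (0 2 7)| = |(0 1 8)(2 4 3 10)(5 6 7 9 11)| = 60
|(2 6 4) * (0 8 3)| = |(0 8 3)(2 6 4)| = 3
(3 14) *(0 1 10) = (0 1 10)(3 14) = [1, 10, 2, 14, 4, 5, 6, 7, 8, 9, 0, 11, 12, 13, 3]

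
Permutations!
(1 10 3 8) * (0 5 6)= (0 5 6)(1 10 3 8)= [5, 10, 2, 8, 4, 6, 0, 7, 1, 9, 3]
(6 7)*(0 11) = (0 11)(6 7) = [11, 1, 2, 3, 4, 5, 7, 6, 8, 9, 10, 0]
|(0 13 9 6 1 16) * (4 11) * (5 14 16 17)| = 18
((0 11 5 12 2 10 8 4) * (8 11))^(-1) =((0 8 4)(2 10 11 5 12))^(-1) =(0 4 8)(2 12 5 11 10)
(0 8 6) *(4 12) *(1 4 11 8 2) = [2, 4, 1, 3, 12, 5, 0, 7, 6, 9, 10, 8, 11] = (0 2 1 4 12 11 8 6)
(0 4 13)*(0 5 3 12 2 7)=(0 4 13 5 3 12 2 7)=[4, 1, 7, 12, 13, 3, 6, 0, 8, 9, 10, 11, 2, 5]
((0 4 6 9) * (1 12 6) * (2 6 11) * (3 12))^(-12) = (0 2 3)(1 9 11)(4 6 12)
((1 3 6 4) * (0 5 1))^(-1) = ((0 5 1 3 6 4))^(-1) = (0 4 6 3 1 5)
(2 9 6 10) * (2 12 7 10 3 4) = (2 9 6 3 4)(7 10 12) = [0, 1, 9, 4, 2, 5, 3, 10, 8, 6, 12, 11, 7]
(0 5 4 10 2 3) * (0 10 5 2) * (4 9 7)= [2, 1, 3, 10, 5, 9, 6, 4, 8, 7, 0]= (0 2 3 10)(4 5 9 7)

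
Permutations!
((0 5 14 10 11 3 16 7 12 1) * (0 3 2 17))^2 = (0 14 11 17 5 10 2)(1 16 12 3 7)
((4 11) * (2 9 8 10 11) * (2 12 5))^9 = ((2 9 8 10 11 4 12 5))^9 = (2 9 8 10 11 4 12 5)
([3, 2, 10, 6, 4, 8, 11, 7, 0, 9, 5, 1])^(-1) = [8, 11, 1, 0, 4, 10, 3, 7, 5, 9, 2, 6]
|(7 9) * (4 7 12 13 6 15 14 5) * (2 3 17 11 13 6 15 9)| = 30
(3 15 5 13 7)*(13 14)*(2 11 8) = (2 11 8)(3 15 5 14 13 7) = [0, 1, 11, 15, 4, 14, 6, 3, 2, 9, 10, 8, 12, 7, 13, 5]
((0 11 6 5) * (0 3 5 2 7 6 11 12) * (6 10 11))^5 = ((0 12)(2 7 10 11 6)(3 5))^5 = (0 12)(3 5)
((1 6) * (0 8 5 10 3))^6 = ((0 8 5 10 3)(1 6))^6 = (0 8 5 10 3)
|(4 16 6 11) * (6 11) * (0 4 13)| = 5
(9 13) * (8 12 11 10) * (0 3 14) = (0 3 14)(8 12 11 10)(9 13) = [3, 1, 2, 14, 4, 5, 6, 7, 12, 13, 8, 10, 11, 9, 0]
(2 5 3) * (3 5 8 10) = (2 8 10 3) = [0, 1, 8, 2, 4, 5, 6, 7, 10, 9, 3]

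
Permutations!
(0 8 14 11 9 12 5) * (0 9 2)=(0 8 14 11 2)(5 9 12)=[8, 1, 0, 3, 4, 9, 6, 7, 14, 12, 10, 2, 5, 13, 11]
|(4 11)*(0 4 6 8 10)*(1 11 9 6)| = |(0 4 9 6 8 10)(1 11)| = 6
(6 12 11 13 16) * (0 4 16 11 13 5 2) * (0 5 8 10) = (0 4 16 6 12 13 11 8 10)(2 5) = [4, 1, 5, 3, 16, 2, 12, 7, 10, 9, 0, 8, 13, 11, 14, 15, 6]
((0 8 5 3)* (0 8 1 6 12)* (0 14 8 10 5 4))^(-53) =(0 12 4 6 8 1 14)(3 10 5)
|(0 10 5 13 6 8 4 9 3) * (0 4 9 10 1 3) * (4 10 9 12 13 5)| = 12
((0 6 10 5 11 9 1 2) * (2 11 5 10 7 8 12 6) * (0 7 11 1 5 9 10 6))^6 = (0 2 7 8 12)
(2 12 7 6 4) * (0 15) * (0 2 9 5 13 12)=(0 15 2)(4 9 5 13 12 7 6)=[15, 1, 0, 3, 9, 13, 4, 6, 8, 5, 10, 11, 7, 12, 14, 2]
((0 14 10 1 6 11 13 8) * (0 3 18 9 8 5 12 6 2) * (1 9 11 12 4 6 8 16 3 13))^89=(0 2 1 11 18 3 16 9 10 14)(4 5 13 8 12 6)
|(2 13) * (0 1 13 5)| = 5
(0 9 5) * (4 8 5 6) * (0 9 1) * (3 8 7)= (0 1)(3 8 5 9 6 4 7)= [1, 0, 2, 8, 7, 9, 4, 3, 5, 6]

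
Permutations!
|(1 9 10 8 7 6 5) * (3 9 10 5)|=8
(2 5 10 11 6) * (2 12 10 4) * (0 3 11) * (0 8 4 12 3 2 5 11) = (0 2 11 6 3)(4 5 12 10 8) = [2, 1, 11, 0, 5, 12, 3, 7, 4, 9, 8, 6, 10]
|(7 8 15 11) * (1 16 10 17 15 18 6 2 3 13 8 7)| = |(1 16 10 17 15 11)(2 3 13 8 18 6)| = 6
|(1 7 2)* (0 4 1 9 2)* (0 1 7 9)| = |(0 4 7 1 9 2)| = 6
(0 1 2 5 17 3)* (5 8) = [1, 2, 8, 0, 4, 17, 6, 7, 5, 9, 10, 11, 12, 13, 14, 15, 16, 3] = (0 1 2 8 5 17 3)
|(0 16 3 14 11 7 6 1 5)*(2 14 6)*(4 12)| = 12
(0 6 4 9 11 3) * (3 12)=(0 6 4 9 11 12 3)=[6, 1, 2, 0, 9, 5, 4, 7, 8, 11, 10, 12, 3]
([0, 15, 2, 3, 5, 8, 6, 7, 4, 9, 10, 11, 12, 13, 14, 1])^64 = (15)(4 5 8)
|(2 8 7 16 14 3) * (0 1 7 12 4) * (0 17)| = 11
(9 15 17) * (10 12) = (9 15 17)(10 12) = [0, 1, 2, 3, 4, 5, 6, 7, 8, 15, 12, 11, 10, 13, 14, 17, 16, 9]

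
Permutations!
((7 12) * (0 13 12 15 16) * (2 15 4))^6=(0 15 4 12)(2 7 13 16)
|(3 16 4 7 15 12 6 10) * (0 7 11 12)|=|(0 7 15)(3 16 4 11 12 6 10)|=21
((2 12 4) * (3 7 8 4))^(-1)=((2 12 3 7 8 4))^(-1)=(2 4 8 7 3 12)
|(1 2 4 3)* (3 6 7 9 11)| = |(1 2 4 6 7 9 11 3)| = 8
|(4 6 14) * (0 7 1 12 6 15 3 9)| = |(0 7 1 12 6 14 4 15 3 9)| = 10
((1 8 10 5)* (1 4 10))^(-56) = ((1 8)(4 10 5))^(-56) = (4 10 5)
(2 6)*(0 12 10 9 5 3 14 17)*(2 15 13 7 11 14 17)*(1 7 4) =[12, 7, 6, 17, 1, 3, 15, 11, 8, 5, 9, 14, 10, 4, 2, 13, 16, 0] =(0 12 10 9 5 3 17)(1 7 11 14 2 6 15 13 4)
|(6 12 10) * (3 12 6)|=3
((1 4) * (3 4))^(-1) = (1 4 3)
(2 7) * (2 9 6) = (2 7 9 6) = [0, 1, 7, 3, 4, 5, 2, 9, 8, 6]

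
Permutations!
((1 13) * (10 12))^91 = (1 13)(10 12)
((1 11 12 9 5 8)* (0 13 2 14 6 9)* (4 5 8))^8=(0 11 8 6 2)(1 9 14 13 12)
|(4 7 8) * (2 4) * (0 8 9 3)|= |(0 8 2 4 7 9 3)|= 7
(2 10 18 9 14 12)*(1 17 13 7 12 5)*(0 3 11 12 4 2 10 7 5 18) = (0 3 11 12 10)(1 17 13 5)(2 7 4)(9 14 18) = [3, 17, 7, 11, 2, 1, 6, 4, 8, 14, 0, 12, 10, 5, 18, 15, 16, 13, 9]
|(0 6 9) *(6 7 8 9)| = |(0 7 8 9)| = 4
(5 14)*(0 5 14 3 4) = (14)(0 5 3 4) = [5, 1, 2, 4, 0, 3, 6, 7, 8, 9, 10, 11, 12, 13, 14]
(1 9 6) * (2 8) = (1 9 6)(2 8) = [0, 9, 8, 3, 4, 5, 1, 7, 2, 6]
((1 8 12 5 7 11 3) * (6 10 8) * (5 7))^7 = (1 3 11 7 12 8 10 6)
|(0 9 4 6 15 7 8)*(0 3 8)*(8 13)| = |(0 9 4 6 15 7)(3 13 8)| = 6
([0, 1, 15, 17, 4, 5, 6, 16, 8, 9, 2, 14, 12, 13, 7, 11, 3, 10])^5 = [0, 1, 16, 11, 4, 5, 6, 2, 8, 9, 7, 17, 12, 13, 10, 3, 15, 14]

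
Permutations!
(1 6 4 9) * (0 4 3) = (0 4 9 1 6 3) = [4, 6, 2, 0, 9, 5, 3, 7, 8, 1]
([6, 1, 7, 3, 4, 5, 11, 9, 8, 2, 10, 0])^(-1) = [11, 1, 9, 3, 4, 5, 0, 2, 8, 7, 10, 6]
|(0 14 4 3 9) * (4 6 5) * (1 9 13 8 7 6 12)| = |(0 14 12 1 9)(3 13 8 7 6 5 4)| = 35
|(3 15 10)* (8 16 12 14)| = 12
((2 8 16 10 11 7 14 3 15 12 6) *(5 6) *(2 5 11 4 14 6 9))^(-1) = ((2 8 16 10 4 14 3 15 12 11 7 6 5 9))^(-1) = (2 9 5 6 7 11 12 15 3 14 4 10 16 8)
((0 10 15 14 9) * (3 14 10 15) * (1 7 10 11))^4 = (0 7 9 1 14 11 3 15 10)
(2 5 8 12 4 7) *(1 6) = (1 6)(2 5 8 12 4 7) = [0, 6, 5, 3, 7, 8, 1, 2, 12, 9, 10, 11, 4]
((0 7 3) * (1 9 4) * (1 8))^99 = ((0 7 3)(1 9 4 8))^99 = (1 8 4 9)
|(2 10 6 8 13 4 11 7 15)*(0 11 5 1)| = |(0 11 7 15 2 10 6 8 13 4 5 1)| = 12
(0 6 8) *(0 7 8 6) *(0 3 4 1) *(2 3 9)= (0 9 2 3 4 1)(7 8)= [9, 0, 3, 4, 1, 5, 6, 8, 7, 2]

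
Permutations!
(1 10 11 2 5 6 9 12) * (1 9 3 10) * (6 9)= (2 5 9 12 6 3 10 11)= [0, 1, 5, 10, 4, 9, 3, 7, 8, 12, 11, 2, 6]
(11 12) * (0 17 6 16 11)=(0 17 6 16 11 12)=[17, 1, 2, 3, 4, 5, 16, 7, 8, 9, 10, 12, 0, 13, 14, 15, 11, 6]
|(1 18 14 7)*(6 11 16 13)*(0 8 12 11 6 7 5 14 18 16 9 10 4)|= 28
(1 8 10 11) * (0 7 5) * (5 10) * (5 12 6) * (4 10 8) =(0 7 8 12 6 5)(1 4 10 11) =[7, 4, 2, 3, 10, 0, 5, 8, 12, 9, 11, 1, 6]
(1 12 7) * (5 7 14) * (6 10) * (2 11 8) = (1 12 14 5 7)(2 11 8)(6 10) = [0, 12, 11, 3, 4, 7, 10, 1, 2, 9, 6, 8, 14, 13, 5]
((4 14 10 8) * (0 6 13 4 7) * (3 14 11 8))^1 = (0 6 13 4 11 8 7)(3 14 10)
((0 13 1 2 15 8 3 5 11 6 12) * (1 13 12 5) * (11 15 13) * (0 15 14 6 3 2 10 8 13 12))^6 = (1 13 2)(3 15 8)(10 11 12)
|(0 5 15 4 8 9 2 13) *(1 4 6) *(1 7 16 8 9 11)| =13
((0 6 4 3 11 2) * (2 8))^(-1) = ((0 6 4 3 11 8 2))^(-1) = (0 2 8 11 3 4 6)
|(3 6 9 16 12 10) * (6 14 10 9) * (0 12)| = |(0 12 9 16)(3 14 10)| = 12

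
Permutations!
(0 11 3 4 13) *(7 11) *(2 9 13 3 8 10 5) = (0 7 11 8 10 5 2 9 13)(3 4) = [7, 1, 9, 4, 3, 2, 6, 11, 10, 13, 5, 8, 12, 0]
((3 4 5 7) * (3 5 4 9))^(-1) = (3 9)(5 7) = ((3 9)(5 7))^(-1)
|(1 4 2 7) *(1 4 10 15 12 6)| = |(1 10 15 12 6)(2 7 4)| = 15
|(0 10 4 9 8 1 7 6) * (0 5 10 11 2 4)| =11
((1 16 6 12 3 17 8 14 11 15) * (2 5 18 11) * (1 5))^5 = (1 17 16 8 6 14 12 2 3)(5 18 11 15)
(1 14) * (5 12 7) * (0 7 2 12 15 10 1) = [7, 14, 12, 3, 4, 15, 6, 5, 8, 9, 1, 11, 2, 13, 0, 10] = (0 7 5 15 10 1 14)(2 12)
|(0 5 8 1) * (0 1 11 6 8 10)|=3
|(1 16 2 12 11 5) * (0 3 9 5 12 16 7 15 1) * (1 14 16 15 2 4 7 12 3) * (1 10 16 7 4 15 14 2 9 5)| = |(0 10 16 15 2 14 7 9 1 12 11 3 5)| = 13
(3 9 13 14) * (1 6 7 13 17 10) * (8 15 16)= (1 6 7 13 14 3 9 17 10)(8 15 16)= [0, 6, 2, 9, 4, 5, 7, 13, 15, 17, 1, 11, 12, 14, 3, 16, 8, 10]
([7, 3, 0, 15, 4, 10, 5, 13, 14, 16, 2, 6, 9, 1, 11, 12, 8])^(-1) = (0 2 10 5 6 11 14 8 16 9 12 15 3 1 13 7)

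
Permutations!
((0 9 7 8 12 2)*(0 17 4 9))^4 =((2 17 4 9 7 8 12))^4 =(2 7 17 8 4 12 9)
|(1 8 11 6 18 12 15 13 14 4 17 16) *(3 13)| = 13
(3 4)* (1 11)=[0, 11, 2, 4, 3, 5, 6, 7, 8, 9, 10, 1]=(1 11)(3 4)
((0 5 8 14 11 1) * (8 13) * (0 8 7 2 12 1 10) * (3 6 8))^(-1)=(0 10 11 14 8 6 3 1 12 2 7 13 5)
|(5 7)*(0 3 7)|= |(0 3 7 5)|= 4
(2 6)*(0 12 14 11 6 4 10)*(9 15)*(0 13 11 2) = (0 12 14 2 4 10 13 11 6)(9 15) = [12, 1, 4, 3, 10, 5, 0, 7, 8, 15, 13, 6, 14, 11, 2, 9]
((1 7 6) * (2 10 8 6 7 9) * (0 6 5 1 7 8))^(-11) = (0 2 1 8 6 10 9 5 7)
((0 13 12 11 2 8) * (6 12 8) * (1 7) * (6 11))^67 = ((0 13 8)(1 7)(2 11)(6 12))^67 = (0 13 8)(1 7)(2 11)(6 12)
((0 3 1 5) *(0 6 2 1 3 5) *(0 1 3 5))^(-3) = (2 3 5 6)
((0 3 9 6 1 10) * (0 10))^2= (10)(0 9 1 3 6)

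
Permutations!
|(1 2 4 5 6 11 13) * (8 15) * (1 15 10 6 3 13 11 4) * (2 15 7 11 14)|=13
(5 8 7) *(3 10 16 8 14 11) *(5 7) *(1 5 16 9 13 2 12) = (1 5 14 11 3 10 9 13 2 12)(8 16) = [0, 5, 12, 10, 4, 14, 6, 7, 16, 13, 9, 3, 1, 2, 11, 15, 8]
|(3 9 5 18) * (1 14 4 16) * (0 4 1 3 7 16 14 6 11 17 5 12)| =|(0 4 14 1 6 11 17 5 18 7 16 3 9 12)| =14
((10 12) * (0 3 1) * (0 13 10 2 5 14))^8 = ((0 3 1 13 10 12 2 5 14))^8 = (0 14 5 2 12 10 13 1 3)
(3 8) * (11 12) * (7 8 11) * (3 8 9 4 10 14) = (3 11 12 7 9 4 10 14) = [0, 1, 2, 11, 10, 5, 6, 9, 8, 4, 14, 12, 7, 13, 3]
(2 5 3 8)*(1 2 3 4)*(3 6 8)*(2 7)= (1 7 2 5 4)(6 8)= [0, 7, 5, 3, 1, 4, 8, 2, 6]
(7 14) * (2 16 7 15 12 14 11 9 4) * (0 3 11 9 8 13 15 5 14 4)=(0 3 11 8 13 15 12 4 2 16 7 9)(5 14)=[3, 1, 16, 11, 2, 14, 6, 9, 13, 0, 10, 8, 4, 15, 5, 12, 7]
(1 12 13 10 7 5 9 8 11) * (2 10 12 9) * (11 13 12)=[0, 9, 10, 3, 4, 2, 6, 5, 13, 8, 7, 1, 12, 11]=(1 9 8 13 11)(2 10 7 5)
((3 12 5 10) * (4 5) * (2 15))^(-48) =((2 15)(3 12 4 5 10))^(-48) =(15)(3 4 10 12 5)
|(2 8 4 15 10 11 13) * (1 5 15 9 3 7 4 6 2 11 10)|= |(1 5 15)(2 8 6)(3 7 4 9)(11 13)|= 12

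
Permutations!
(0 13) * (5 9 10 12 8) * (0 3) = (0 13 3)(5 9 10 12 8) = [13, 1, 2, 0, 4, 9, 6, 7, 5, 10, 12, 11, 8, 3]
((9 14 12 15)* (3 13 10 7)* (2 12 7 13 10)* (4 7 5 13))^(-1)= ((2 12 15 9 14 5 13)(3 10 4 7))^(-1)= (2 13 5 14 9 15 12)(3 7 4 10)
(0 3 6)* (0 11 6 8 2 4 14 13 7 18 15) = [3, 1, 4, 8, 14, 5, 11, 18, 2, 9, 10, 6, 12, 7, 13, 0, 16, 17, 15] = (0 3 8 2 4 14 13 7 18 15)(6 11)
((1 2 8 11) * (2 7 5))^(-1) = ((1 7 5 2 8 11))^(-1) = (1 11 8 2 5 7)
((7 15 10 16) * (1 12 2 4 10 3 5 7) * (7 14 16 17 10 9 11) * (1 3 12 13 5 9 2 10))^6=(1 9 17 3 10 16 12 14 15 5 7 13 11)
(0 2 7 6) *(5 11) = (0 2 7 6)(5 11) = [2, 1, 7, 3, 4, 11, 0, 6, 8, 9, 10, 5]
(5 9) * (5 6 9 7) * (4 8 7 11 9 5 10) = (4 8 7 10)(5 11 9 6) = [0, 1, 2, 3, 8, 11, 5, 10, 7, 6, 4, 9]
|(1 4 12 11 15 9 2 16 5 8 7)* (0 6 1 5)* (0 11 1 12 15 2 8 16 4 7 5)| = |(0 6 12 1 7)(2 4 15 9 8 5 16 11)| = 40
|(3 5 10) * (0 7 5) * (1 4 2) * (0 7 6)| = |(0 6)(1 4 2)(3 7 5 10)| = 12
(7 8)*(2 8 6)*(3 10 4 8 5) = (2 5 3 10 4 8 7 6) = [0, 1, 5, 10, 8, 3, 2, 6, 7, 9, 4]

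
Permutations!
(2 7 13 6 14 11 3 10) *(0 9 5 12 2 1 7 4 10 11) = (0 9 5 12 2 4 10 1 7 13 6 14)(3 11) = [9, 7, 4, 11, 10, 12, 14, 13, 8, 5, 1, 3, 2, 6, 0]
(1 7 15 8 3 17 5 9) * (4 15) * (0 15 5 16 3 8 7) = (0 15 7 4 5 9 1)(3 17 16) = [15, 0, 2, 17, 5, 9, 6, 4, 8, 1, 10, 11, 12, 13, 14, 7, 3, 16]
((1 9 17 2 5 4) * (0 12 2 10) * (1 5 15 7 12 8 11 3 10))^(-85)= (1 17 9)(2 12 7 15)(4 5)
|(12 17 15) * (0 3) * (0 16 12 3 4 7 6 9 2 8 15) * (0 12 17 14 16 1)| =|(0 4 7 6 9 2 8 15 3 1)(12 14 16 17)| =20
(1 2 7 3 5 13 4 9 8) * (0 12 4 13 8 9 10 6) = [12, 2, 7, 5, 10, 8, 0, 3, 1, 9, 6, 11, 4, 13] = (13)(0 12 4 10 6)(1 2 7 3 5 8)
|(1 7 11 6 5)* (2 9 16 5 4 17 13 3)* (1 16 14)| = |(1 7 11 6 4 17 13 3 2 9 14)(5 16)| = 22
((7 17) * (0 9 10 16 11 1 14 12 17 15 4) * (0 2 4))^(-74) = (0 16 14 7 9 11 12 15 10 1 17)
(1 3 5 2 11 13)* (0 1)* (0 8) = (0 1 3 5 2 11 13 8) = [1, 3, 11, 5, 4, 2, 6, 7, 0, 9, 10, 13, 12, 8]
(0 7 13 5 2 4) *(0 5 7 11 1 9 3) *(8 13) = (0 11 1 9 3)(2 4 5)(7 8 13) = [11, 9, 4, 0, 5, 2, 6, 8, 13, 3, 10, 1, 12, 7]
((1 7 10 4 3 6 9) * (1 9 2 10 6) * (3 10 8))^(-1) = ((1 7 6 2 8 3)(4 10))^(-1) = (1 3 8 2 6 7)(4 10)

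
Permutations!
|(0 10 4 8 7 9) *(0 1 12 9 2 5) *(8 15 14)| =|(0 10 4 15 14 8 7 2 5)(1 12 9)| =9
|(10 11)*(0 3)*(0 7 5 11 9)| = 7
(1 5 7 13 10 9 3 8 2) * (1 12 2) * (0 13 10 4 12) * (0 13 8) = (0 8 1 5 7 10 9 3)(2 13 4 12) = [8, 5, 13, 0, 12, 7, 6, 10, 1, 3, 9, 11, 2, 4]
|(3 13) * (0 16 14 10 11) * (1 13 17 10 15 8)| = 11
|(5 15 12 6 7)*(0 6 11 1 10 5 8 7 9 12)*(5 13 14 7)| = |(0 6 9 12 11 1 10 13 14 7 8 5 15)| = 13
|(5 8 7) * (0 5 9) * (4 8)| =6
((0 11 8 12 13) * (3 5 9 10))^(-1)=((0 11 8 12 13)(3 5 9 10))^(-1)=(0 13 12 8 11)(3 10 9 5)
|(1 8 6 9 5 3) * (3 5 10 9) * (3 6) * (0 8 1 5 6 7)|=|(0 8 3 5 6 7)(9 10)|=6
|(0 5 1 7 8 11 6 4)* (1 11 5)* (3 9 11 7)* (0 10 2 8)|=|(0 1 3 9 11 6 4 10 2 8 5 7)|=12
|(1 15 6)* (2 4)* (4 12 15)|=|(1 4 2 12 15 6)|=6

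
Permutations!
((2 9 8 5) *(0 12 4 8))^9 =(0 4 5 9 12 8 2)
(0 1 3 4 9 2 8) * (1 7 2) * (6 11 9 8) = (0 7 2 6 11 9 1 3 4 8) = [7, 3, 6, 4, 8, 5, 11, 2, 0, 1, 10, 9]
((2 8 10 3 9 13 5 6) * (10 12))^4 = ((2 8 12 10 3 9 13 5 6))^4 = (2 3 6 10 5 12 13 8 9)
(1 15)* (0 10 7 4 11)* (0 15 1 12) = (0 10 7 4 11 15 12) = [10, 1, 2, 3, 11, 5, 6, 4, 8, 9, 7, 15, 0, 13, 14, 12]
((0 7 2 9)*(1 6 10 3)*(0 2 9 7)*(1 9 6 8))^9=(1 8)(2 10)(3 7)(6 9)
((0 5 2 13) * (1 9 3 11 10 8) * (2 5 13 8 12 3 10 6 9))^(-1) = ((0 13)(1 2 8)(3 11 6 9 10 12))^(-1) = (0 13)(1 8 2)(3 12 10 9 6 11)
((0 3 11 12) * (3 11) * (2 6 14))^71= ((0 11 12)(2 6 14))^71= (0 12 11)(2 14 6)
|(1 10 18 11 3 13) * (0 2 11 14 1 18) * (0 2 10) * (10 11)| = |(0 11 3 13 18 14 1)(2 10)| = 14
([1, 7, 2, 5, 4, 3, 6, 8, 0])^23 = (0 8 7 1)(3 5)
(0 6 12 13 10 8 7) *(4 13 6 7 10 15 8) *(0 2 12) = (0 7 2 12 6)(4 13 15 8 10) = [7, 1, 12, 3, 13, 5, 0, 2, 10, 9, 4, 11, 6, 15, 14, 8]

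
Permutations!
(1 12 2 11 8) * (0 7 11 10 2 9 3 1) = (0 7 11 8)(1 12 9 3)(2 10) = [7, 12, 10, 1, 4, 5, 6, 11, 0, 3, 2, 8, 9]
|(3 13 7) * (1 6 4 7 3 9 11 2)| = 14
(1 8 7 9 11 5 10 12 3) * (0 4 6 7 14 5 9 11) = (0 4 6 7 11 9)(1 8 14 5 10 12 3) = [4, 8, 2, 1, 6, 10, 7, 11, 14, 0, 12, 9, 3, 13, 5]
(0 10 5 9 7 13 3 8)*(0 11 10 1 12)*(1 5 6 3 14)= (0 5 9 7 13 14 1 12)(3 8 11 10 6)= [5, 12, 2, 8, 4, 9, 3, 13, 11, 7, 6, 10, 0, 14, 1]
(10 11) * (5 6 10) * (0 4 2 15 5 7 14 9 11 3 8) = [4, 1, 15, 8, 2, 6, 10, 14, 0, 11, 3, 7, 12, 13, 9, 5] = (0 4 2 15 5 6 10 3 8)(7 14 9 11)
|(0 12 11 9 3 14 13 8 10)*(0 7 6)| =|(0 12 11 9 3 14 13 8 10 7 6)| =11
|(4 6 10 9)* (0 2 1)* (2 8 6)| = 8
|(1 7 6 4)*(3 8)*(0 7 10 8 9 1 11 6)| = |(0 7)(1 10 8 3 9)(4 11 6)| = 30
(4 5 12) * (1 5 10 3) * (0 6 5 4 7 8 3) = (0 6 5 12 7 8 3 1 4 10) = [6, 4, 2, 1, 10, 12, 5, 8, 3, 9, 0, 11, 7]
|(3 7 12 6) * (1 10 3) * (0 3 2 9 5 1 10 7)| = 8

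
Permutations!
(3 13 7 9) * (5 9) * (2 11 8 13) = [0, 1, 11, 2, 4, 9, 6, 5, 13, 3, 10, 8, 12, 7] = (2 11 8 13 7 5 9 3)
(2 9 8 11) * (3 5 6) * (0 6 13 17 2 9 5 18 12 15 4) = [6, 1, 5, 18, 0, 13, 3, 7, 11, 8, 10, 9, 15, 17, 14, 4, 16, 2, 12] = (0 6 3 18 12 15 4)(2 5 13 17)(8 11 9)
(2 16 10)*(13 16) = (2 13 16 10) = [0, 1, 13, 3, 4, 5, 6, 7, 8, 9, 2, 11, 12, 16, 14, 15, 10]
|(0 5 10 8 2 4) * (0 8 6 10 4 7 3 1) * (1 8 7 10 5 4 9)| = 11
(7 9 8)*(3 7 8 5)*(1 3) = [0, 3, 2, 7, 4, 1, 6, 9, 8, 5] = (1 3 7 9 5)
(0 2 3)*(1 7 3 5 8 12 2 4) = (0 4 1 7 3)(2 5 8 12) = [4, 7, 5, 0, 1, 8, 6, 3, 12, 9, 10, 11, 2]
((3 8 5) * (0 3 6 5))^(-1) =(0 8 3)(5 6)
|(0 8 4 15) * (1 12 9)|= 12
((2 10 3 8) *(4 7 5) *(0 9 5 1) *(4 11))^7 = (11)(2 8 3 10)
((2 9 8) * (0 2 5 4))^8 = (0 9 5)(2 8 4)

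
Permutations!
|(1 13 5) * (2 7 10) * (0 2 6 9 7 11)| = |(0 2 11)(1 13 5)(6 9 7 10)| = 12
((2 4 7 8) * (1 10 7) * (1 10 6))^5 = (10)(1 6)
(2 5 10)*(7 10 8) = [0, 1, 5, 3, 4, 8, 6, 10, 7, 9, 2] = (2 5 8 7 10)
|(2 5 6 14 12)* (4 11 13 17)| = 20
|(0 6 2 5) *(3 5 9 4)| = 7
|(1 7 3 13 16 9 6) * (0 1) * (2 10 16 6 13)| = |(0 1 7 3 2 10 16 9 13 6)| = 10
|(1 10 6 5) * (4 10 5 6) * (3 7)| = |(1 5)(3 7)(4 10)| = 2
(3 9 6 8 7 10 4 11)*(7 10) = (3 9 6 8 10 4 11) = [0, 1, 2, 9, 11, 5, 8, 7, 10, 6, 4, 3]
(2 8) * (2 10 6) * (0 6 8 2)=[6, 1, 2, 3, 4, 5, 0, 7, 10, 9, 8]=(0 6)(8 10)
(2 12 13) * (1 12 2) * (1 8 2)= [0, 12, 1, 3, 4, 5, 6, 7, 2, 9, 10, 11, 13, 8]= (1 12 13 8 2)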